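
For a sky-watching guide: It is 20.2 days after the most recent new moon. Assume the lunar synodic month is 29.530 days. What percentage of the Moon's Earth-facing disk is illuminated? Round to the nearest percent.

70%

Phase angle: θ = 360°·(20.2 d)/(29.530 d) = 246.3°.
cos 246.3° = (-0.403), so f = (1 − (-0.403))/2 = 0.701, so 70%.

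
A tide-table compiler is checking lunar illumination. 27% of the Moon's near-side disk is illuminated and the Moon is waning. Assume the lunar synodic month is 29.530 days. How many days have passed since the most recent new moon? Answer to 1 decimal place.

24.4 days

From f = (1 − cos θ)/2: cos θ = 1 − 2×0.27 = 0.460; arccos → 62.6°.
Waning ⇒ past full, so θ = 360° − 62.6° = 297.4°.
Age = 29.530 × 297.4°/360° ≈ 24.39 days.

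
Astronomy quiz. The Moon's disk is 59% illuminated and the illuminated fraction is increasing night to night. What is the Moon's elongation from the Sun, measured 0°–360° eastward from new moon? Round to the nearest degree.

From f = (1 − cos θ)/2: cos θ = 1 − 2×0.59 = -0.180; arccos → 100.4°.
Before full moon the principal value applies: θ = 100.4°.

100°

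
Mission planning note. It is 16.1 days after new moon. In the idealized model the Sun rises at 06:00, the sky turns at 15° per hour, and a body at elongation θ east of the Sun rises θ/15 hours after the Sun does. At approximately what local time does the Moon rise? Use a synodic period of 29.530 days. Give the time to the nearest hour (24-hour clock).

19:00

Elongation θ = 360° × 16.1/29.530 ≈ 196.3°.
At 15° of sky rotation per hour, 196.3° corresponds to a 13.08 h lag.
06:00 + 13.08 h ≈ 19:05 → 19:00 to the nearest hour.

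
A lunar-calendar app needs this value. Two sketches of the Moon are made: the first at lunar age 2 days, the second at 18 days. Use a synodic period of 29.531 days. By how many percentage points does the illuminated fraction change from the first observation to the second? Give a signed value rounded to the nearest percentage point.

First observation: θ = 360°·2/29.531 = 24.4°, so f = 0.045.
Second observation: θ = 219.4°, f = 0.886.
Δf = 0.886 − 0.045 = +0.842, i.e. +84 pp.

+84 percentage points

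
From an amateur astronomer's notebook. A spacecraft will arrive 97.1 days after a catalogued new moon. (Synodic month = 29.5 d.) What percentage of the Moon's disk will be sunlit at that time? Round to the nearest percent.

Reduce mod P: 97.1 − 3×29.5 = 8.60 d into the current lunation.
Phase angle: θ = 360°·(8.60 d)/(29.5 d) = 104.9°.
With cos θ = (-0.258), the lit fraction is (1 − (-0.258))/2 ≈ 0.629, so 63%.

63%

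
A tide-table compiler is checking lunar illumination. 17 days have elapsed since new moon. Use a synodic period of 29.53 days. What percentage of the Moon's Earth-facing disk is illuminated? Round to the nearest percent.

94%

The Moon has covered 17/29.53 of its cycle, so θ ≈ 360° × 17/29.53 = 207.2°.
With cos θ = (-0.889), the lit fraction is (1 − (-0.889))/2 ≈ 0.945, so 94%.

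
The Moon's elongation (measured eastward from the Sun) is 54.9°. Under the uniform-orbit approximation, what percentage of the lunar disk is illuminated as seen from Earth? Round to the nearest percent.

f = (1 − cos 54.9°)/2 = (1 − 0.575)/2 ≈ 0.212, i.e. 21%.

21%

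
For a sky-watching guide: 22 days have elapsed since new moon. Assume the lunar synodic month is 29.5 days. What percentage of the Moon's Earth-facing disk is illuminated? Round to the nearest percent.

Elongation θ = 360° × 22/29.5 ≈ 268.5°.
Illuminated fraction = (1 − cos 268.5°)/2 = (1 − (-0.027))/2 ≈ 0.513, so 51%.

51%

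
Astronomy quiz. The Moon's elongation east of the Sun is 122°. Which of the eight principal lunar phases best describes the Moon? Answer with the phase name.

The waxing gibbous sector spans roughly 112°–158°; 122° falls inside it.

waxing gibbous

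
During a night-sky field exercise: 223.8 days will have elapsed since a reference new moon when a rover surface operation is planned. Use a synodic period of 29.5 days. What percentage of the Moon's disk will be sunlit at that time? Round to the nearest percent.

223.8/29.5 = 7.586 lunations, so 7 complete cycles and 17.30 d into the next.
The Moon has covered 17.30/29.5 of its cycle, so θ ≈ 360° × 17.30/29.5 = 211.1°.
Illuminated fraction = (1 − cos 211.1°)/2 = (1 − (-0.856))/2 ≈ 0.928, so 93%.

93%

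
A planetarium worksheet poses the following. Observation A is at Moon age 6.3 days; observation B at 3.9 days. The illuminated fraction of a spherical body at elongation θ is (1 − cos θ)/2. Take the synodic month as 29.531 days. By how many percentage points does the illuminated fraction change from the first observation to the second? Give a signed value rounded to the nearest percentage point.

First observation: θ = 360°·6.3/29.531 = 76.8°, so f = 0.386.
Second observation: θ = 47.5°, f = 0.162.
Δf = 0.162 − 0.386 = -0.223, i.e. -22 pp.

-22 percentage points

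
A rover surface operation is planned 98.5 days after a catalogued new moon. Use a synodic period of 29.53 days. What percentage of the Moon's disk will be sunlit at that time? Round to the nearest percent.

98.5 d spans 3 complete synodic months (3 × 29.53 = 88.59 d) plus 9.91 d.
Phase angle: θ = 360°·(9.91 d)/(29.53 d) = 120.8°.
Illuminated fraction = (1 − cos 120.8°)/2 = (1 − (-0.512))/2 ≈ 0.756, so 76%.

76%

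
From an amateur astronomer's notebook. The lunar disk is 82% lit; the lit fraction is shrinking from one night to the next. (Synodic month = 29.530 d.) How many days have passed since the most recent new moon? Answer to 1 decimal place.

From f = (1 − cos θ)/2: cos θ = 1 − 2×0.82 = -0.640; arccos → 129.8°.
Waning ⇒ past full, so θ = 360° − 129.8° = 230.2°.
That fraction of the synodic month is 230.2/360 × 29.530 d ≈ 18.88 d.

18.9 days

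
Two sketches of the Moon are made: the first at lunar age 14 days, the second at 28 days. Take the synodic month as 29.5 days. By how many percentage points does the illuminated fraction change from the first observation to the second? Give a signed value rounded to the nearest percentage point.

θ₁ = 360° × 14/29.5 = 170.8°, f₁ = (1 − cos θ₁)/2 = 0.994.
θ₂ = 360° × 28/29.5 = 341.7°, f₂ = (1 − cos θ₂)/2 = 0.025.
Change = f₂ − f₁ = -0.968 → -97 percentage points.

-97 percentage points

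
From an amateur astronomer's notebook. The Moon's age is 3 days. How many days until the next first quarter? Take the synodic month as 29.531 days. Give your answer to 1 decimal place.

First quarter is 0.25 of the way through the cycle: age 0.25 × 29.531 = 7.383 d.
So 4.383 days remain (7.383 − 3).

4.4 days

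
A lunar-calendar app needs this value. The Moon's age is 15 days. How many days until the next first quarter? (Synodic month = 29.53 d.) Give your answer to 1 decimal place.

21.9 days

First quarter is 0.25 of the way through the cycle: age 0.25 × 29.53 = 7.383 d.
This lunation's first quarter (7.383 d) has passed, so add one period: 36.913 − 15 = 21.913 days.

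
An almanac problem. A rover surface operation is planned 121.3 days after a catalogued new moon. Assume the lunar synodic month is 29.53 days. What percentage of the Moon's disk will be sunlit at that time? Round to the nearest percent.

121.3 d spans 4 complete synodic months (4 × 29.53 = 118.12 d) plus 3.18 d.
Phase angle: θ = 360°·(3.18 d)/(29.53 d) = 38.8°.
Illuminated fraction = (1 − cos 38.8°)/2 = (1 − 0.780)/2 ≈ 0.110, so 11%.

11%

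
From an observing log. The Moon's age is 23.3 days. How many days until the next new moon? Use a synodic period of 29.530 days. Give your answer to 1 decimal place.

One full lunation from the last new moon is 29.530 d; remaining = 29.530 − 23.3 = 6.230 d.

6.2 days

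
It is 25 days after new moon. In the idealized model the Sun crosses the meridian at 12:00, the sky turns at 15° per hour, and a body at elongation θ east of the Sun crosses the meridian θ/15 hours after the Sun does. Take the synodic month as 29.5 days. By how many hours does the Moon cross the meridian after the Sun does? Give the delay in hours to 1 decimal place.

20.3 h

Phase angle: θ = 360°·(25 d)/(29.5 d) = 305.1°.
The Moon trails the Sun by θ/15 = 305.1/15 ≈ 20.34 hours.
So the Moon crosses the meridian 20.34 h after the Sun.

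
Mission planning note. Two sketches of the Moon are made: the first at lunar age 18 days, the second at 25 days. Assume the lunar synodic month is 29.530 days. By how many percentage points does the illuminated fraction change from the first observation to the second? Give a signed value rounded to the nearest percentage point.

θ₁ = 360° × 18/29.530 = 219.4°, f₁ = (1 − cos θ₁)/2 = 0.886.
θ₂ = 360° × 25/29.530 = 304.8°, f₂ = (1 − cos θ₂)/2 = 0.215.
Change = f₂ − f₁ = -0.671 → -67 percentage points.

-67 pp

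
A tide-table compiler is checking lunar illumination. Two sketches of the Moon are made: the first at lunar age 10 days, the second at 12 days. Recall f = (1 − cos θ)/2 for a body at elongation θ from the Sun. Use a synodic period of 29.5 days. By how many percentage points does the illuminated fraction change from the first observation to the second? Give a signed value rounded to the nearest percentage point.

First observation: θ = 360°·10/29.5 = 122.0°, so f = 0.765.
Second observation: θ = 146.4°, f = 0.917.
Δf = 0.917 − 0.765 = +0.151, i.e. +15 pp.

+15 pp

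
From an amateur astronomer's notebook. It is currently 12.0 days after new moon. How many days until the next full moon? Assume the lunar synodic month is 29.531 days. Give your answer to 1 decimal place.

2.8 days

Full moon is 0.5 of the way through the cycle: age 0.5 × 29.531 = 14.765 d.
That is 14.765 − 12.0 = 2.765 days ahead.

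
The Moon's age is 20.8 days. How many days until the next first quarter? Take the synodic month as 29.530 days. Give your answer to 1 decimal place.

First quarter occurs at elongation 90°, i.e. at age 29.530 × 90/360 = 7.383 d.
Already past this cycle's first quarter; the next is at 7.383 + 29.530 = 36.913 d, so 36.913 − 20.8 = 16.113 days.

16.1 days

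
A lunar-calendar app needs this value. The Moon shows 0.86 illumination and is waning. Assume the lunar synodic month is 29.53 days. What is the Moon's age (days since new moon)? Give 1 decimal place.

18.4 days

cos θ = 1 − 2f = -0.720, giving a principal value of 136.1°.
A waning Moon lies in 180°–360°, so θ = 360° − 136.1° = 223.9°.
Age = 29.53 × 223.9°/360° ≈ 18.37 days.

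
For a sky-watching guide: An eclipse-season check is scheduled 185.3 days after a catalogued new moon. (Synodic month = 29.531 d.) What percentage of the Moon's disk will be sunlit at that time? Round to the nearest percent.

58%

185.3 d spans 6 complete synodic months (6 × 29.531 = 177.19 d) plus 8.11 d.
The Moon has covered 8.11/29.531 of its cycle, so θ ≈ 360° × 8.11/29.531 = 98.9°.
Illuminated fraction = (1 − cos 98.9°)/2 = (1 − (-0.155))/2 ≈ 0.577, so 58%.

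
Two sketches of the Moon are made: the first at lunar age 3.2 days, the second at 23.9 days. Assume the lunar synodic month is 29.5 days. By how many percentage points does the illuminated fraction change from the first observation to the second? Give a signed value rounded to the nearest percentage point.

+20 percentage points

First observation: θ = 360°·3.2/29.5 = 39.1°, so f = 0.112.
Second observation: θ = 291.7°, f = 0.315.
Δf = 0.315 − 0.112 = +0.204, i.e. +20 pp.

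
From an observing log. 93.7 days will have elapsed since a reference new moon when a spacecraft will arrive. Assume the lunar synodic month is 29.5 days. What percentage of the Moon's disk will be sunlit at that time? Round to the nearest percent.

Reduce mod P: 93.7 − 3×29.5 = 5.20 d into the current lunation.
The Moon has covered 5.20/29.5 of its cycle, so θ ≈ 360° × 5.20/29.5 = 63.5°.
With cos θ = 0.447, the lit fraction is (1 − 0.447)/2 ≈ 0.277, so 28%.

28%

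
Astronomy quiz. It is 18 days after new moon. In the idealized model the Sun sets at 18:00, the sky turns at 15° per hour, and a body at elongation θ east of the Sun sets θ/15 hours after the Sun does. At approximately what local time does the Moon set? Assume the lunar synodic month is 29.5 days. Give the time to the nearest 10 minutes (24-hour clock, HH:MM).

08:40

Phase angle: θ = 360°·(18 d)/(29.5 d) = 219.7°.
The Moon trails the Sun by θ/15 = 219.7/15 ≈ 14.64 hours.
18:00 + 14.644 h ≈ 08:39 → 08:40 to the nearest ten minutes.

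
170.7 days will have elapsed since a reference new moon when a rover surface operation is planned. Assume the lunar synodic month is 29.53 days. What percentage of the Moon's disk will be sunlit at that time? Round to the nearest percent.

40%

170.7/29.53 = 5.781 lunations, so 5 complete cycles and 23.05 d into the next.
Phase angle: θ = 360°·(23.05 d)/(29.53 d) = 281.0°.
cos 281.0° = 0.191, so f = (1 − 0.191)/2 = 0.405, so 40%.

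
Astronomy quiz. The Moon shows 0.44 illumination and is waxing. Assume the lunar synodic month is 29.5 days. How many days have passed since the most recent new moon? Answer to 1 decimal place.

6.8 days

Invert f = (1 − cos θ)/2 to get cos θ = 1 − 2(0.44) = 0.120, hence θ₀ = arccos 0.120 = 83.1°.
Before full moon the principal value applies: θ = 83.1°.
At 360°/29.5 d per day, 83.1° corresponds to 6.81 days.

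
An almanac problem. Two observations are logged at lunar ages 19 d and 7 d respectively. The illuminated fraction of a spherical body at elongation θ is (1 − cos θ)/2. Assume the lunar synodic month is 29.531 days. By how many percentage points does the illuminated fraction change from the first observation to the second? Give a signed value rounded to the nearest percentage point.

θ₁ = 360° × 19/29.531 = 231.6°, f₁ = (1 − cos θ₁)/2 = 0.810.
θ₂ = 360° × 7/29.531 = 85.3°, f₂ = (1 − cos θ₂)/2 = 0.459.
Change = f₂ − f₁ = -0.351 → -35 percentage points.

-35 percentage points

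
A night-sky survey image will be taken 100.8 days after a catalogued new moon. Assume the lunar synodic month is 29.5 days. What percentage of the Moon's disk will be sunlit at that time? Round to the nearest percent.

93%

100.8/29.5 = 3.417 lunations, so 3 complete cycles and 12.30 d into the next.
The Moon has covered 12.30/29.5 of its cycle, so θ ≈ 360° × 12.30/29.5 = 150.1°.
Illuminated fraction = (1 − cos 150.1°)/2 = (1 − (-0.867))/2 ≈ 0.933, so 93%.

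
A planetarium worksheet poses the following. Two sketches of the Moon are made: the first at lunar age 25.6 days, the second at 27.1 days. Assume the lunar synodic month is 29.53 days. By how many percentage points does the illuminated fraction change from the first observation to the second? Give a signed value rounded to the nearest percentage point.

First observation: θ = 360°·25.6/29.53 = 312.1°, so f = 0.165.
Second observation: θ = 330.4°, f = 0.065.
Δf = 0.065 − 0.165 = -0.099, i.e. -10 pp.

-10 percentage points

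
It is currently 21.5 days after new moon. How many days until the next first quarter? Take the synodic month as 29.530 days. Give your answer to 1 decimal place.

First quarter occurs at elongation 90°, i.e. at age 29.530 × 90/360 = 7.383 d.
Already past this cycle's first quarter; the next is at 7.383 + 29.530 = 36.913 d, so 36.913 − 21.5 = 15.413 days.

15.4 days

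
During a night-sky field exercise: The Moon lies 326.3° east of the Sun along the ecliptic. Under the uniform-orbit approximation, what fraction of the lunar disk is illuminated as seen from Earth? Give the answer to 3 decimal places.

cos 326.3° = 0.832, so f = (1 − 0.832)/2 = 0.084.

0.084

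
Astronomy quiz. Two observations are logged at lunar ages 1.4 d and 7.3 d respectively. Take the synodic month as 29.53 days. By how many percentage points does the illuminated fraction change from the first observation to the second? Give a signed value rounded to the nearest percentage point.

First observation: θ = 360°·1.4/29.53 = 17.1°, so f = 0.022.
Second observation: θ = 89.0°, f = 0.491.
Δf = 0.491 − 0.022 = +0.469, i.e. +47 pp.

+47 pp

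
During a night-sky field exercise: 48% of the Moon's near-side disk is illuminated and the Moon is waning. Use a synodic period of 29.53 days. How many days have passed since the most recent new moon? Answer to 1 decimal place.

cos θ = 1 − 2f = 0.040, giving a principal value of 87.7°.
Waning ⇒ past full, so θ = 360° − 87.7° = 272.3°.
That fraction of the synodic month is 272.3/360 × 29.53 d ≈ 22.34 d.

22.3 days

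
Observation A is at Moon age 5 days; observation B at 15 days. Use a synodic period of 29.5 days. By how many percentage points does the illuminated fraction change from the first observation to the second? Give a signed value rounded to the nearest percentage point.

+74 pp

First observation: θ = 360°·5/29.5 = 61.0°, so f = 0.258.
Second observation: θ = 183.1°, f = 0.999.
Δf = 0.999 − 0.258 = +0.742, i.e. +74 pp.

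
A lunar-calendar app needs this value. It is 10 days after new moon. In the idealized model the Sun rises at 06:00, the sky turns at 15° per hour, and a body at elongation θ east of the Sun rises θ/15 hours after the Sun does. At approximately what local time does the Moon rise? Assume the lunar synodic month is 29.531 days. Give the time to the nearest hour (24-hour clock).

14:00

Elongation θ = 360° × 10/29.531 ≈ 121.9°.
At 15° of sky rotation per hour, 121.9° corresponds to a 8.13 h lag.
06:00 + 8.13 h ≈ 14:08 → 14:00 to the nearest hour.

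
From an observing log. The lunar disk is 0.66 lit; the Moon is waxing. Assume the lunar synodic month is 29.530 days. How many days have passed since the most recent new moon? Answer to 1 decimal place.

Invert f = (1 − cos θ)/2 to get cos θ = 1 − 2(0.66) = -0.320, hence θ₀ = arccos -0.320 = 108.7°.
Before full moon the principal value applies: θ = 108.7°.
Age = 29.530 × 108.7°/360° ≈ 8.91 days.

8.9 days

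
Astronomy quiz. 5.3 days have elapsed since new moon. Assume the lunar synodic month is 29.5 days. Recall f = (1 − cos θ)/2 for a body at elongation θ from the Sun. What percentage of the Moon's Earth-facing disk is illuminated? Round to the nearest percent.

Elongation θ = 360° × 5.3/29.5 ≈ 64.7°.
With cos θ = 0.428, the lit fraction is (1 − 0.428)/2 ≈ 0.286, so 29%.

29%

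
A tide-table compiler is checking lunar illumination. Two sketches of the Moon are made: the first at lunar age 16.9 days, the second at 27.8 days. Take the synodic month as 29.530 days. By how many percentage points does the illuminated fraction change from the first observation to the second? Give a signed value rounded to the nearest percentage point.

First observation: θ = 360°·16.9/29.530 = 206.0°, so f = 0.949.
Second observation: θ = 338.9°, f = 0.033.
Δf = 0.033 − 0.949 = -0.916, i.e. -92 pp.

-92 percentage points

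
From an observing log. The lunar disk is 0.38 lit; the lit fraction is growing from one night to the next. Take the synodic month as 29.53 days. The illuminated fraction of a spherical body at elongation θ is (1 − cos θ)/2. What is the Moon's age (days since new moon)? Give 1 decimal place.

cos θ = 1 − 2f = 0.240, giving a principal value of 76.1°.
The Moon is waxing (0°–180°), so θ = 76.1° directly.
That fraction of the synodic month is 76.1/360 × 29.53 d ≈ 6.24 d.

6.2 days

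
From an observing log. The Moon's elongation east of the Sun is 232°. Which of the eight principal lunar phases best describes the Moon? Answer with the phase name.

waning gibbous

232° lies in the waning gibbous sector of the 8-phase cycle.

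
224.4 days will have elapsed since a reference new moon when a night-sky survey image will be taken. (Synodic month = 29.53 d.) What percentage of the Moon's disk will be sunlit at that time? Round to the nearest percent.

224.4/29.53 = 7.599 lunations, so 7 complete cycles and 17.69 d into the next.
Phase angle: θ = 360°·(17.69 d)/(29.53 d) = 215.7°.
cos 215.7° = (-0.813), so f = (1 − (-0.813))/2 = 0.906, so 91%.

91%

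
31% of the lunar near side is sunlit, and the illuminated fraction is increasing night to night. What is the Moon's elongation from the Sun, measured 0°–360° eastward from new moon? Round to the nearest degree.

Invert f = (1 − cos θ)/2 to get cos θ = 1 − 2(0.31) = 0.380, hence θ₀ = arccos 0.380 = 67.7°.
Before full moon the principal value applies: θ = 67.7°.

68°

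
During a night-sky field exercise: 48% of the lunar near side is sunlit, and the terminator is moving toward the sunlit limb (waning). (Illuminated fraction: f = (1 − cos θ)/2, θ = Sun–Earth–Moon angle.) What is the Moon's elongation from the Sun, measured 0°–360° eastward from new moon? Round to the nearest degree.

cos θ = 1 − 2f = 0.040, giving a principal value of 87.7°.
Waning ⇒ past full, so θ = 360° − 87.7° = 272.3°.

272°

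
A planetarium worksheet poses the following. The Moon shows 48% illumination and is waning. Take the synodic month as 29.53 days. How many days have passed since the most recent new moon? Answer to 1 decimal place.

cos θ = 1 − 2f = 0.040, giving a principal value of 87.7°.
A waning Moon lies in 180°–360°, so θ = 360° − 87.7° = 272.3°.
Age = 29.53 × 272.3°/360° ≈ 22.34 days.

22.3 days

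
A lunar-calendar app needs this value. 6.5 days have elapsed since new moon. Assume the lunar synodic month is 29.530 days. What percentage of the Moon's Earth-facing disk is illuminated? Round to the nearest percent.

41%

Elongation θ = 360° × 6.5/29.530 ≈ 79.2°.
cos 79.2° = 0.187, so f = (1 − 0.187)/2 = 0.407, so 41%.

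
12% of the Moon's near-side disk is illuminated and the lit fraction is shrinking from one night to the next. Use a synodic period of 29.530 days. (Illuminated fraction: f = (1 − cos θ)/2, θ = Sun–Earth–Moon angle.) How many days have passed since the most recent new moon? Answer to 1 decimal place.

26.2 days

From f = (1 − cos θ)/2: cos θ = 1 − 2×0.12 = 0.760; arccos → 40.5°.
Waning ⇒ past full, so θ = 360° − 40.5° = 319.5°.
That fraction of the synodic month is 319.5/360 × 29.530 d ≈ 26.20 d.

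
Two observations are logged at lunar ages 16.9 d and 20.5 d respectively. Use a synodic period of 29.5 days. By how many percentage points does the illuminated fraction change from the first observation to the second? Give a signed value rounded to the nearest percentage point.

θ₁ = 360° × 16.9/29.5 = 206.2°, f₁ = (1 − cos θ₁)/2 = 0.948.
θ₂ = 360° × 20.5/29.5 = 250.2°, f₂ = (1 − cos θ₂)/2 = 0.670.
Change = f₂ − f₁ = -0.279 → -28 percentage points.

-28 percentage points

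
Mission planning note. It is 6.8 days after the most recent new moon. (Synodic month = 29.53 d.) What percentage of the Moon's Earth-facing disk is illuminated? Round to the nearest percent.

44%

Elongation θ = 360° × 6.8/29.53 ≈ 82.9°.
Illuminated fraction = (1 − cos 82.9°)/2 = (1 − 0.124)/2 ≈ 0.438, so 44%.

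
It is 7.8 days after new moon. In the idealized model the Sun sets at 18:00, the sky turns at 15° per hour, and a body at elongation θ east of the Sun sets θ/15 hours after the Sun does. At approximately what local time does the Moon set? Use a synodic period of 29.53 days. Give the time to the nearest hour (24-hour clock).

00:00

Phase angle: θ = 360°·(7.8 d)/(29.53 d) = 95.1°.
The Moon trails the Sun by θ/15 = 95.1/15 ≈ 6.34 hours.
18:00 + 6.34 h ≈ 00:20 → 00:00 to the nearest hour.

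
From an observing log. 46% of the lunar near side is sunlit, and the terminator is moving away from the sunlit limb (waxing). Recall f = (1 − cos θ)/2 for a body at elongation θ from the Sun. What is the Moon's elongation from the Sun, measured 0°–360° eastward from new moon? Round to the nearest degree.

From f = (1 − cos θ)/2: cos θ = 1 − 2×0.46 = 0.080; arccos → 85.4°.
The Moon is waxing (0°–180°), so θ = 85.4° directly.

85°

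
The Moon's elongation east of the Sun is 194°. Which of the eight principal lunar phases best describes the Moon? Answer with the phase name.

194° lies in the full moon sector of the 8-phase cycle.

full moon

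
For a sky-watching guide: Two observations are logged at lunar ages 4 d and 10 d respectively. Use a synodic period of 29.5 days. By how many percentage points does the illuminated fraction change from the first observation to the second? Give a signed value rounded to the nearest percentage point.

First observation: θ = 360°·4/29.5 = 48.8°, so f = 0.171.
Second observation: θ = 122.0°, f = 0.765.
Δf = 0.765 − 0.171 = +0.594, i.e. +59 pp.

+59 pp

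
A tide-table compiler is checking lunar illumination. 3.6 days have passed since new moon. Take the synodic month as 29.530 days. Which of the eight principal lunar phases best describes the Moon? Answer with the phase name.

waxing crescent

θ ≈ 360° × 3.6/29.530 = 44°, which falls in the waxing crescent sector.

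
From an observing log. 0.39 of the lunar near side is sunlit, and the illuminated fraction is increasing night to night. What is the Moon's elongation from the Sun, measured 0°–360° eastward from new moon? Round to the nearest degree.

From f = (1 − cos θ)/2: cos θ = 1 − 2×0.39 = 0.220; arccos → 77.3°.
The Moon is waxing (0°–180°), so θ = 77.3° directly.

77°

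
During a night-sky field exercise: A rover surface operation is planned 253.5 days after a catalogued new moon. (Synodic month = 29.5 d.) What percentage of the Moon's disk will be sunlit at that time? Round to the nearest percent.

Reduce mod P: 253.5 − 8×29.5 = 17.50 d into the current lunation.
The Moon has covered 17.50/29.5 of its cycle, so θ ≈ 360° × 17.50/29.5 = 213.6°.
With cos θ = (-0.833), the lit fraction is (1 − (-0.833))/2 ≈ 0.917, so 92%.

92%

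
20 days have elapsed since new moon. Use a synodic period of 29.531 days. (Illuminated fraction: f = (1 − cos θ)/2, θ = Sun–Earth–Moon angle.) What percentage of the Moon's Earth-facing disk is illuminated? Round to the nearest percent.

Elongation θ = 360° × 20/29.531 ≈ 243.8°.
cos 243.8° = (-0.441), so f = (1 − (-0.441))/2 = 0.721, so 72%.

72%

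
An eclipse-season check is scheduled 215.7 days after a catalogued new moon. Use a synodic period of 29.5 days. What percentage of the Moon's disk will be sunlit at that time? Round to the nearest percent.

215.7 d spans 7 complete synodic months (7 × 29.5 = 206.50 d) plus 9.20 d.
The Moon has covered 9.20/29.5 of its cycle, so θ ≈ 360° × 9.20/29.5 = 112.3°.
With cos θ = (-0.379), the lit fraction is (1 − (-0.379))/2 ≈ 0.689, so 69%.

69%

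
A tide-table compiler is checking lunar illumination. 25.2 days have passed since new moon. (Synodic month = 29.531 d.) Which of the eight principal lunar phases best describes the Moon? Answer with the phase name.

At 25.2/29.531 of the cycle, θ ≈ 307° — the waning crescent range.

waning crescent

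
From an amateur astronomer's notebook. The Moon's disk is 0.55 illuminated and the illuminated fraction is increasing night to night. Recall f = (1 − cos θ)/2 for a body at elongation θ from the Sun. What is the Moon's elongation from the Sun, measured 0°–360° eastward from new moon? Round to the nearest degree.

From f = (1 − cos θ)/2: cos θ = 1 − 2×0.55 = -0.100; arccos → 95.7°.
The Moon is waxing (0°–180°), so θ = 95.7° directly.

96°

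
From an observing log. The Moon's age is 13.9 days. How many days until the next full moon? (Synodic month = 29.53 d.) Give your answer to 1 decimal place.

0.9 days

Full moon occurs at elongation 180°, i.e. at age 29.53 × 180/360 = 14.765 d.
So 0.865 days remain (14.765 − 13.9).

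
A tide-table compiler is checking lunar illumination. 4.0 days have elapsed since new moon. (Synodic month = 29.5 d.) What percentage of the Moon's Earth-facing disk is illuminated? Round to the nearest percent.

17%

The Moon has covered 4.0/29.5 of its cycle, so θ ≈ 360° × 4.0/29.5 = 48.8°.
Illuminated fraction = (1 − cos 48.8°)/2 = (1 − 0.659)/2 ≈ 0.171, so 17%.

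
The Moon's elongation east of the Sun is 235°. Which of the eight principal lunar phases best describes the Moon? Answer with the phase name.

waning gibbous

235° lies in the waning gibbous sector of the 8-phase cycle.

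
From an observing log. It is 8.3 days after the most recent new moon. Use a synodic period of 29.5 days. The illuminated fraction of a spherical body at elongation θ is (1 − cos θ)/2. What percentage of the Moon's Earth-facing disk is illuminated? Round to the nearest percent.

60%

The Moon has covered 8.3/29.5 of its cycle, so θ ≈ 360° × 8.3/29.5 = 101.3°.
With cos θ = (-0.196), the lit fraction is (1 − (-0.196))/2 ≈ 0.598, so 60%.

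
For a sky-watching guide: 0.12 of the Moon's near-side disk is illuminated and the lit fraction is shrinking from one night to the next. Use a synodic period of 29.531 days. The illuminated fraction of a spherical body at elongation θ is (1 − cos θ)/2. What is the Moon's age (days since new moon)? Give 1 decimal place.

26.2 days

From f = (1 − cos θ)/2: cos θ = 1 − 2×0.12 = 0.760; arccos → 40.5°.
Waning ⇒ past full, so θ = 360° − 40.5° = 319.5°.
At 360°/29.531 d per day, 319.5° corresponds to 26.21 days.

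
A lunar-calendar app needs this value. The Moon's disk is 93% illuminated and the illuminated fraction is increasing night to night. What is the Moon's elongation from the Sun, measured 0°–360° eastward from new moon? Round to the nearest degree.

From f = (1 − cos θ)/2: cos θ = 1 − 2×0.93 = -0.860; arccos → 149.3°.
Waxing ⇒ before full, so θ = 149.3°.

149°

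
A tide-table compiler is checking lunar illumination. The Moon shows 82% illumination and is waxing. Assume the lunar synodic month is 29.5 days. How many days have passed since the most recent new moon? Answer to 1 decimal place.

Invert f = (1 − cos θ)/2 to get cos θ = 1 − 2(0.82) = -0.640, hence θ₀ = arccos -0.640 = 129.8°.
The Moon is waxing (0°–180°), so θ = 129.8° directly.
At 360°/29.5 d per day, 129.8° corresponds to 10.64 days.

10.6 days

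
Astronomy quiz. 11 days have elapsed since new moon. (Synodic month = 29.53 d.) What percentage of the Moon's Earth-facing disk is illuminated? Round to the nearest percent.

Phase angle: θ = 360°·(11 d)/(29.53 d) = 134.1°.
Illuminated fraction = (1 − cos 134.1°)/2 = (1 − (-0.696))/2 ≈ 0.848, so 85%.

85%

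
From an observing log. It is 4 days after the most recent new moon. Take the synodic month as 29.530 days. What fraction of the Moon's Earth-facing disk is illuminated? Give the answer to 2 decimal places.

The Moon has covered 4/29.530 of its cycle, so θ ≈ 360° × 4/29.530 = 48.8°.
Illuminated fraction = (1 − cos 48.8°)/2 = (1 − 0.659)/2 ≈ 0.170.

0.17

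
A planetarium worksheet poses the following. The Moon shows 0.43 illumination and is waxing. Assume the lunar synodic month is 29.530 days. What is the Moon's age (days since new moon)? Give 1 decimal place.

Invert f = (1 − cos θ)/2 to get cos θ = 1 − 2(0.43) = 0.140, hence θ₀ = arccos 0.140 = 82.0°.
Waxing ⇒ before full, so θ = 82.0°.
At 360°/29.530 d per day, 82.0° corresponds to 6.72 days.

6.7 days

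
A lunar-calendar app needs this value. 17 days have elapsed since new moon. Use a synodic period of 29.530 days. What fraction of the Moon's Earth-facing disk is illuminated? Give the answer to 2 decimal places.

Elongation θ = 360° × 17/29.530 ≈ 207.2°.
cos 207.2° = (-0.889), so f = (1 − (-0.889))/2 = 0.945.

0.94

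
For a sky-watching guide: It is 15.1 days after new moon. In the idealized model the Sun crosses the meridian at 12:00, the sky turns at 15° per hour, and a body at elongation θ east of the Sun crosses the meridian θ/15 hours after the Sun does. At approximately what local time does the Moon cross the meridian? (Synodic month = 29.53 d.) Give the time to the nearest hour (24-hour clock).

Elongation θ = 360° × 15.1/29.53 ≈ 184.1°.
At 15° of sky rotation per hour, 184.1° corresponds to a 12.27 h lag.
12:00 + 12.27 h ≈ 00:16 → 00:00 to the nearest hour.

00:00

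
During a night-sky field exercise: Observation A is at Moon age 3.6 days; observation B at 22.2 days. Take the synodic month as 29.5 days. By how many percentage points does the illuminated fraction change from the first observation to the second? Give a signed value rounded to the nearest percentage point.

+35 percentage points

θ₁ = 360° × 3.6/29.5 = 43.9°, f₁ = (1 − cos θ₁)/2 = 0.140.
θ₂ = 360° × 22.2/29.5 = 270.9°, f₂ = (1 − cos θ₂)/2 = 0.492.
Change = f₂ − f₁ = +0.352 → +35 percentage points.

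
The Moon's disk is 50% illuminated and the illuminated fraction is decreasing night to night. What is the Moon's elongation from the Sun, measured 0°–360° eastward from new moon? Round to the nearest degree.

From f = (1 − cos θ)/2: cos θ = 1 − 2×0.50 = 0.000; arccos → 90.0°.
Waning ⇒ past full, so θ = 360° − 90.0° = 270.0°.

270°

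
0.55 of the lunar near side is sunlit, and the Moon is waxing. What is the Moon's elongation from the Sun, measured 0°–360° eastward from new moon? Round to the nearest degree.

96°

From f = (1 − cos θ)/2: cos θ = 1 − 2×0.55 = -0.100; arccos → 95.7°.
The Moon is waxing (0°–180°), so θ = 95.7° directly.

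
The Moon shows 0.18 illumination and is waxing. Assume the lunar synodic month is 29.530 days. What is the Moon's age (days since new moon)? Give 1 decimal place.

4.1 days

Invert f = (1 − cos θ)/2 to get cos θ = 1 − 2(0.18) = 0.640, hence θ₀ = arccos 0.640 = 50.2°.
Before full moon the principal value applies: θ = 50.2°.
That fraction of the synodic month is 50.2/360 × 29.530 d ≈ 4.12 d.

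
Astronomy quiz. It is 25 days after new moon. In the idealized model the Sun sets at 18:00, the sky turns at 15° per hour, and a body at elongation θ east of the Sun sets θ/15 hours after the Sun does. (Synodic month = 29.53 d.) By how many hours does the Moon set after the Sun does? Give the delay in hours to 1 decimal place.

Elongation θ = 360° × 25/29.53 ≈ 304.8°.
The Moon trails the Sun by θ/15 = 304.8/15 ≈ 20.32 hours.
So the Moon sets 20.32 h after the Sun.

20.3 h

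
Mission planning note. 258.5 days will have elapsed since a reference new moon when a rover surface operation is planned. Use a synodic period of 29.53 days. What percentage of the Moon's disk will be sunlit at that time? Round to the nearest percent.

49%

258.5/29.53 = 8.754 lunations, so 8 complete cycles and 22.26 d into the next.
Elongation θ = 360° × 22.26/29.53 ≈ 271.4°.
Illuminated fraction = (1 − cos 271.4°)/2 = (1 − 0.024)/2 ≈ 0.488, so 49%.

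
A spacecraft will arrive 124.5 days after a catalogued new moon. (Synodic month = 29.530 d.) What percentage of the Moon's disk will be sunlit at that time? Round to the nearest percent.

124.5/29.530 = 4.216 lunations, so 4 complete cycles and 6.38 d into the next.
Elongation θ = 360° × 6.38/29.530 ≈ 77.8°.
With cos θ = 0.212, the lit fraction is (1 − 0.212)/2 ≈ 0.394, so 39%.

39%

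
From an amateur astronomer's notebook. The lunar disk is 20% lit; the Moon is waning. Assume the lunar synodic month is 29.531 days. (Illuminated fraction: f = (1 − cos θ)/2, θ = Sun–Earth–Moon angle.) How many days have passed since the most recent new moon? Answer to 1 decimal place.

cos θ = 1 − 2f = 0.600, giving a principal value of 53.1°.
Since the Moon is past full (waning), take the reflex angle: θ = 360° − 53.1° = 306.9°.
At 360°/29.531 d per day, 306.9° corresponds to 25.17 days.

25.2 days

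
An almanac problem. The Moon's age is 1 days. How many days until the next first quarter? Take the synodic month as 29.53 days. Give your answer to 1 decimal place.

First quarter is 0.25 of the way through the cycle: age 0.25 × 29.53 = 7.383 d.
So 6.383 days remain (7.383 − 1).

6.4 days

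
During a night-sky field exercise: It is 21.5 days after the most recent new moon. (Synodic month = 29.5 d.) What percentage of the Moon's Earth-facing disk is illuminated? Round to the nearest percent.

Elongation θ = 360° × 21.5/29.5 ≈ 262.4°.
With cos θ = (-0.133), the lit fraction is (1 − (-0.133))/2 ≈ 0.566, so 57%.

57%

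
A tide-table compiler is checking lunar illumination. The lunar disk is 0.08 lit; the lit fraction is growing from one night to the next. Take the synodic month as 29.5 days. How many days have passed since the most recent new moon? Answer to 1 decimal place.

2.7 days

cos θ = 1 − 2f = 0.840, giving a principal value of 32.9°.
Waxing ⇒ before full, so θ = 32.9°.
That fraction of the synodic month is 32.9/360 × 29.5 d ≈ 2.69 d.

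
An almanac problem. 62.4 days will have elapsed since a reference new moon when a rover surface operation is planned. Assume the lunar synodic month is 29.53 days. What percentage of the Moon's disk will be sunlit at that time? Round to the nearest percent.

12%

62.4/29.53 = 2.113 lunations, so 2 complete cycles and 3.34 d into the next.
Elongation θ = 360° × 3.34/29.53 ≈ 40.7°.
With cos θ = 0.758, the lit fraction is (1 − 0.758)/2 ≈ 0.121, so 12%.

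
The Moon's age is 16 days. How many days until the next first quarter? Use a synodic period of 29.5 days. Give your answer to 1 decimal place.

First quarter is 0.25 of the way through the cycle: age 0.25 × 29.5 = 7.375 d.
Already past this cycle's first quarter; the next is at 7.375 + 29.5 = 36.875 d, so 36.875 − 16 = 20.875 days.

20.9 days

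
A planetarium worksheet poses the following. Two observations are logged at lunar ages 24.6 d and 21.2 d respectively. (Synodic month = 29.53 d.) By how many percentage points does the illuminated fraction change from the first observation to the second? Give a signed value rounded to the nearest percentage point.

+35 percentage points

θ₁ = 360° × 24.6/29.53 = 299.9°, f₁ = (1 − cos θ₁)/2 = 0.251.
θ₂ = 360° × 21.2/29.53 = 258.4°, f₂ = (1 − cos θ₂)/2 = 0.600.
Change = f₂ − f₁ = +0.349 → +35 percentage points.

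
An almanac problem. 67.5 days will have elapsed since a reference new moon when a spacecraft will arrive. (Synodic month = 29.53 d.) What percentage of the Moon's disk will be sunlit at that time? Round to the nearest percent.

61%

Reduce mod P: 67.5 − 2×29.53 = 8.44 d into the current lunation.
Phase angle: θ = 360°·(8.44 d)/(29.53 d) = 102.9°.
With cos θ = (-0.223), the lit fraction is (1 − (-0.223))/2 ≈ 0.612, so 61%.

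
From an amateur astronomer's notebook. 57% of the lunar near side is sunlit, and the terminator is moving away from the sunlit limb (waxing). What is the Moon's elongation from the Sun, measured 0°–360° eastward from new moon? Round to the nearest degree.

Invert f = (1 − cos θ)/2 to get cos θ = 1 − 2(0.57) = -0.140, hence θ₀ = arccos -0.140 = 98.0°.
The Moon is waxing (0°–180°), so θ = 98.0° directly.

98°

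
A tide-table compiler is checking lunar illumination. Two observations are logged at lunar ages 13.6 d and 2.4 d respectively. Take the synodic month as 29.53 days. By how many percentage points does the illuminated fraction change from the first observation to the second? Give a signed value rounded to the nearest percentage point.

-92 percentage points

First observation: θ = 360°·13.6/29.53 = 165.8°, so f = 0.985.
Second observation: θ = 29.3°, f = 0.064.
Δf = 0.064 − 0.985 = -0.921, i.e. -92 pp.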